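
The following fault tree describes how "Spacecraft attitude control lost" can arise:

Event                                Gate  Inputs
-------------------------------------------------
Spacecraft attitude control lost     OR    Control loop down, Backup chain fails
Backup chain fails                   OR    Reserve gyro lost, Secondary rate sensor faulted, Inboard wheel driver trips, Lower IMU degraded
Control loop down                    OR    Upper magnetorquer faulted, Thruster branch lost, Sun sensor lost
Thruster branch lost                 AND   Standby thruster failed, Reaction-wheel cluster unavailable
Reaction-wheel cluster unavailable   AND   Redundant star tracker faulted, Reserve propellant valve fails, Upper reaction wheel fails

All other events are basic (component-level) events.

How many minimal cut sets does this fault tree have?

7

Reaction-wheel cluster unavailable [AND]: one cut set from each child combined → 1 × 1 × 1 = 1 cut set(s).
Thruster branch lost [AND]: one cut set from each child combined → 1 × 1 = 1 cut set(s).
Control loop down [OR]: union of children's cut sets → 3 cut set(s).
Backup chain fails [OR]: union of children's cut sets → 4 cut set(s).
Spacecraft attitude control lost [OR]: union of children's cut sets → 7 cut set(s).
Minimal cut sets: {Upper magnetorquer faulted}; {Redundant star tracker faulted, Reserve propellant valve fails, Standby thruster failed, Upper reaction wheel fails}; {Sun sensor lost}; {Reserve gyro lost}; {Secondary rate sensor faulted}; {Inboard wheel driver trips}; {Lower IMU degraded}.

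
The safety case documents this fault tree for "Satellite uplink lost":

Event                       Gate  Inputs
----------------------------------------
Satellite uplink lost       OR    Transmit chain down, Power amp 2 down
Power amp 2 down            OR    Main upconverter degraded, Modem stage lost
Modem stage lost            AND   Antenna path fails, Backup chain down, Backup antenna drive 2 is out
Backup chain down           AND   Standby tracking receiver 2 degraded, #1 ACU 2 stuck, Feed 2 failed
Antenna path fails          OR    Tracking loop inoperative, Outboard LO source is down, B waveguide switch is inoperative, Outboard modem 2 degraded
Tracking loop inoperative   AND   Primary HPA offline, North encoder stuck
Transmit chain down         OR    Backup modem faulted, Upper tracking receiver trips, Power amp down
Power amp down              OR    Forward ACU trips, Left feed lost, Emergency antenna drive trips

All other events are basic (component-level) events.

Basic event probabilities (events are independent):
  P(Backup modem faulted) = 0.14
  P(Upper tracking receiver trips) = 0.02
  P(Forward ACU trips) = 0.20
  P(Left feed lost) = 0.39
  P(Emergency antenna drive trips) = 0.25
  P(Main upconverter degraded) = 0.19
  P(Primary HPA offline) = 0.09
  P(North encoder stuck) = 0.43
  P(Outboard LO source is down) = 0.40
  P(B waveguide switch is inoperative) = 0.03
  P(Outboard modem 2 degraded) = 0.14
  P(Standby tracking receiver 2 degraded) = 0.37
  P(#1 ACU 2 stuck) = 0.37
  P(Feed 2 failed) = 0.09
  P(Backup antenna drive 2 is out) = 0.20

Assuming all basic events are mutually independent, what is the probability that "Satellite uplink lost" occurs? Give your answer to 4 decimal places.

0.7505

P(Power amp down) [OR] = 1 − (1−0.20) × (1−0.39) × (1−0.25) = 0.634000
P(Transmit chain down) [OR] = 1 − (1−0.14) × (1−0.02) × (1−0.634000) = 0.691535
P(Tracking loop inoperative) [AND] = 0.09 × 0.43 = 0.038700
P(Antenna path fails) [OR] = 1 − (1−0.038700) × (1−0.40) × (1−0.03) × (1−0.14) = 0.518850
P(Backup chain down) [AND] = 0.37 × 0.37 × 0.09 = 0.012321
P(Modem stage lost) [AND] = 0.518850 × 0.012321 × 0.20 = 0.001279
P(Power amp 2 down) [OR] = 1 − (1−0.19) × (1−0.001279) = 0.191036
P(Satellite uplink lost) [OR] = 1 − (1−0.691535) × (1−0.191036) = 0.750463
Rounded to 4 decimal places: P(Satellite uplink lost) ≈ 0.7505.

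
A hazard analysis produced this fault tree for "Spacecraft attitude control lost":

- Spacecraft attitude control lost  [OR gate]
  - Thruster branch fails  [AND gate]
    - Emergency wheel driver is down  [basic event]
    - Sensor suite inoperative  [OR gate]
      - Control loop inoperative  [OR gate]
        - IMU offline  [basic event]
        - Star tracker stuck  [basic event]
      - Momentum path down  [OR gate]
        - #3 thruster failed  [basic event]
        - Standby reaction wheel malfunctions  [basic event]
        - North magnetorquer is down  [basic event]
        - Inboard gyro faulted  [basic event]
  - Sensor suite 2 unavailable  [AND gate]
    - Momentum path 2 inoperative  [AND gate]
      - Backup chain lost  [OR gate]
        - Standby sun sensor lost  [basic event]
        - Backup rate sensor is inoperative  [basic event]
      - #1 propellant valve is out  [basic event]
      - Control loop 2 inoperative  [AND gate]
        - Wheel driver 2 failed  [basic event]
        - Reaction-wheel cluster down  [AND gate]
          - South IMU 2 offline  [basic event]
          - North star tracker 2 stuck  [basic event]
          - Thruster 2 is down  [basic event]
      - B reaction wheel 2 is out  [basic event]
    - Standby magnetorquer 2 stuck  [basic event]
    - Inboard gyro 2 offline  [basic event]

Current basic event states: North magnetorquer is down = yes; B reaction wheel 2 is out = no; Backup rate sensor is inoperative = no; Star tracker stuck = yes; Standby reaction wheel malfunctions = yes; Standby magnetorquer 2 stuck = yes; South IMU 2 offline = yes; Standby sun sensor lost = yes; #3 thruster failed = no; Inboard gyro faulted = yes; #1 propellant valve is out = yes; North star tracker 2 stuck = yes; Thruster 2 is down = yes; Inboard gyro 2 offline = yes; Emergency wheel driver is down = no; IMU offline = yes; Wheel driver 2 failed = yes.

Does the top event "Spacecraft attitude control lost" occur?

Control loop inoperative [OR]: IMU offline=occurs, Star tracker stuck=occurs → at least one input occurs → occurs.
Momentum path down [OR]: #3 thruster failed=not, Standby reaction wheel malfunctions=occurs, North magnetorquer is down=occurs, Inboard gyro faulted=occurs → at least one input occurs → occurs.
Sensor suite inoperative [OR]: Control loop inoperative=occurs, Momentum path down=occurs → at least one input occurs → occurs.
Thruster branch fails [AND]: Emergency wheel driver is down=not, Sensor suite inoperative=occurs → not all inputs occur → does not occur.
Backup chain lost [OR]: Standby sun sensor lost=occurs, Backup rate sensor is inoperative=not → at least one input occurs → occurs.
Reaction-wheel cluster down [AND]: South IMU 2 offline=occurs, North star tracker 2 stuck=occurs, Thruster 2 is down=occurs → all inputs occur → occurs.
Control loop 2 inoperative [AND]: Wheel driver 2 failed=occurs, Reaction-wheel cluster down=occurs → all inputs occur → occurs.
Momentum path 2 inoperative [AND]: Backup chain lost=occurs, #1 propellant valve is out=occurs, Control loop 2 inoperative=occurs, B reaction wheel 2 is out=not → not all inputs occur → does not occur.
Sensor suite 2 unavailable [AND]: Momentum path 2 inoperative=not, Standby magnetorquer 2 stuck=occurs, Inboard gyro 2 offline=occurs → not all inputs occur → does not occur.
Spacecraft attitude control lost [OR]: Thruster branch fails=not, Sensor suite 2 unavailable=not → no input occurs → does not occur.

No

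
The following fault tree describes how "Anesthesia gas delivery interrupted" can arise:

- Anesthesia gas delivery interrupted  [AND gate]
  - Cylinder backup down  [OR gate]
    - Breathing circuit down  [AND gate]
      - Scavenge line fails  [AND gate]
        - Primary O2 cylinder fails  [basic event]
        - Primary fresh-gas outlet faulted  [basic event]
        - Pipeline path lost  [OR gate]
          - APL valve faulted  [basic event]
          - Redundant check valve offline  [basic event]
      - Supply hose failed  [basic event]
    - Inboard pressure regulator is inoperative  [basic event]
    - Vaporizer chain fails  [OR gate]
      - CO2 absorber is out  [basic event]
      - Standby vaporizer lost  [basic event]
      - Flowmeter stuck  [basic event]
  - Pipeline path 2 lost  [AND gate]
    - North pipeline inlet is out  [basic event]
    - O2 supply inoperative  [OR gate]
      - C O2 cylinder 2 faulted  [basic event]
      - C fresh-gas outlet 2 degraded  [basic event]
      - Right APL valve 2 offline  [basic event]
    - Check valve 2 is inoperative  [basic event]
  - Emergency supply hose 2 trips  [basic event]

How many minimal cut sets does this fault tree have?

18

Pipeline path lost [OR]: union of children's cut sets → 2 cut set(s).
Scavenge line fails [AND]: one cut set from each child combined → 1 × 1 × 2 = 2 cut set(s).
Breathing circuit down [AND]: one cut set from each child combined → 2 × 1 = 2 cut set(s).
Vaporizer chain fails [OR]: union of children's cut sets → 3 cut set(s).
Cylinder backup down [OR]: union of children's cut sets → 6 cut set(s).
O2 supply inoperative [OR]: union of children's cut sets → 3 cut set(s).
Pipeline path 2 lost [AND]: one cut set from each child combined → 1 × 3 × 1 = 3 cut set(s).
Anesthesia gas delivery interrupted [AND]: one cut set from each child combined → 6 × 3 × 1 = 18 cut set(s).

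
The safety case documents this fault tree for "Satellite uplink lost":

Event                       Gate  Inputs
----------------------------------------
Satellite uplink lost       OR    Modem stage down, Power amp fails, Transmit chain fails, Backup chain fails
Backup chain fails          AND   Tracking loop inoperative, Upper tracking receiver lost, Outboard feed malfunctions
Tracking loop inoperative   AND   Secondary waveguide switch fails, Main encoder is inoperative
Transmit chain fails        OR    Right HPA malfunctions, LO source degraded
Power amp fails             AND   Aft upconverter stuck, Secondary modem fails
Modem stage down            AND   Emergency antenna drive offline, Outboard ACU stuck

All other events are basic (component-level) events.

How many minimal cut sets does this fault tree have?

Modem stage down [AND]: one cut set from each child combined → 1 × 1 = 1 cut set(s).
Power amp fails [AND]: one cut set from each child combined → 1 × 1 = 1 cut set(s).
Transmit chain fails [OR]: union of children's cut sets → 2 cut set(s).
Tracking loop inoperative [AND]: one cut set from each child combined → 1 × 1 = 1 cut set(s).
Backup chain fails [AND]: one cut set from each child combined → 1 × 1 × 1 = 1 cut set(s).
Satellite uplink lost [OR]: union of children's cut sets → 5 cut set(s).
Minimal cut sets: {Emergency antenna drive offline, Outboard ACU stuck}; {Aft upconverter stuck, Secondary modem fails}; {Right HPA malfunctions}; {LO source degraded}; {Main encoder is inoperative, Outboard feed malfunctions, Secondary waveguide switch fails, Upper tracking receiver lost}.

5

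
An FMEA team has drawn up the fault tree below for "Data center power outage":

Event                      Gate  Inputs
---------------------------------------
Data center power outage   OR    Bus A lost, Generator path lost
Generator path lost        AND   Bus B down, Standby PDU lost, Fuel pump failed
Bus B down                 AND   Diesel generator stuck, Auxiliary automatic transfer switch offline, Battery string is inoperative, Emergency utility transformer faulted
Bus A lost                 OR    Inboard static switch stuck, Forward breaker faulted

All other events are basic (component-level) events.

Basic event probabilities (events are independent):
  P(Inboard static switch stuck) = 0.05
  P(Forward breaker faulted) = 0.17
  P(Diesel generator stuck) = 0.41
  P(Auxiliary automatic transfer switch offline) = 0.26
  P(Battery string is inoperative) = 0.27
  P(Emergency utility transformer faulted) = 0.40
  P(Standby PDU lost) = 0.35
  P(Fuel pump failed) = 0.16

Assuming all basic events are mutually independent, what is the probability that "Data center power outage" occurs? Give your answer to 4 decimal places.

0.2120

P(Bus A lost) [OR] = 1 − (1−0.05) × (1−0.17) = 0.211500
P(Bus B down) [AND] = 0.41 × 0.26 × 0.27 × 0.40 = 0.011513
P(Generator path lost) [AND] = 0.011513 × 0.35 × 0.16 = 0.000645
P(Data center power outage) [OR] = 1 − (1−0.211500) × (1−0.000645) = 0.212009
Rounded to 4 decimal places: P(Data center power outage) ≈ 0.2120.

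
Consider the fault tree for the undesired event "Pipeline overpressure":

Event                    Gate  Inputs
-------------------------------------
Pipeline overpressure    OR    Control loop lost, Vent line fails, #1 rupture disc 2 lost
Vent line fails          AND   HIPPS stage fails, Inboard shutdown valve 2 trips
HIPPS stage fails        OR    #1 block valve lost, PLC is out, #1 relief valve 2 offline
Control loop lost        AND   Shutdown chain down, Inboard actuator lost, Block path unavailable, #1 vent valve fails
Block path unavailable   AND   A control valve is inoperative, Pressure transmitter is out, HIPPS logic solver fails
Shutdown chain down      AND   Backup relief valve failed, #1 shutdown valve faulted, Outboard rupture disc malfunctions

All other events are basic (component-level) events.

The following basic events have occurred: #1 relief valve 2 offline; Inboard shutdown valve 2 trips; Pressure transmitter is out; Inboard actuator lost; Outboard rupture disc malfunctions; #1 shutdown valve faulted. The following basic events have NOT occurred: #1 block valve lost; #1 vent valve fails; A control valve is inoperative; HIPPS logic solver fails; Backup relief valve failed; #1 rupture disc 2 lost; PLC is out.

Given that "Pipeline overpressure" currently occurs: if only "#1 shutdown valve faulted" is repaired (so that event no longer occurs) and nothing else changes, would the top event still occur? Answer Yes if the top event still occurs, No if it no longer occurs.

Yes

Counterfactual: set "#1 shutdown valve faulted" to not occurred.
Shutdown chain down [AND]: Backup relief valve failed=not, #1 shutdown valve faulted=not, Outboard rupture disc malfunctions=occurs → not all inputs occur → does not occur.
Block path unavailable [AND]: A control valve is inoperative=not, Pressure transmitter is out=occurs, HIPPS logic solver fails=not → not all inputs occur → does not occur.
Control loop lost [AND]: Shutdown chain down=not, Inboard actuator lost=occurs, Block path unavailable=not, #1 vent valve fails=not → not all inputs occur → does not occur.
HIPPS stage fails [OR]: #1 block valve lost=not, PLC is out=not, #1 relief valve 2 offline=occurs → at least one input occurs → occurs.
Vent line fails [AND]: HIPPS stage fails=occurs, Inboard shutdown valve 2 trips=occurs → all inputs occur → occurs.
Pipeline overpressure [OR]: Control loop lost=not, Vent line fails=occurs, #1 rupture disc 2 lost=not → at least one input occurs → occurs.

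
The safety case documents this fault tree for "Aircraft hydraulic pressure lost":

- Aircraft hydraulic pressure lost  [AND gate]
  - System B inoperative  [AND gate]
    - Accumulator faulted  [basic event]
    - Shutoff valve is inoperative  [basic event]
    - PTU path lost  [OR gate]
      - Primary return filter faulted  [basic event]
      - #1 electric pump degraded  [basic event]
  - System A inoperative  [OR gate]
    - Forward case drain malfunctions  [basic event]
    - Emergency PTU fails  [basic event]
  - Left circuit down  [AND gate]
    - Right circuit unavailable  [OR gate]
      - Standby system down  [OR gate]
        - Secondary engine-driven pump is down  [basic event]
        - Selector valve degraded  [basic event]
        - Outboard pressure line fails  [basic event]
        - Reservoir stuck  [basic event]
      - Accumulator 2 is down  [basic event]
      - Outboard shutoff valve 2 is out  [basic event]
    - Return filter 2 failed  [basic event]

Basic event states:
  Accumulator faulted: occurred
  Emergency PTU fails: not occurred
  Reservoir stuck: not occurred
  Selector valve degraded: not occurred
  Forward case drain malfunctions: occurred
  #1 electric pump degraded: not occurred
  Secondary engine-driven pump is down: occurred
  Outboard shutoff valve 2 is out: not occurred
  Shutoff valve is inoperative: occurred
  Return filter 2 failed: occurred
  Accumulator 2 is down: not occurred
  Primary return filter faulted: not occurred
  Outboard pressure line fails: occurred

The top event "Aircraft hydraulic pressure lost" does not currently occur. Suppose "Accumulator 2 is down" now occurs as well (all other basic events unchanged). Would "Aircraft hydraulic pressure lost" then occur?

Counterfactual: set "Accumulator 2 is down" to occurred.
PTU path lost [OR]: Primary return filter faulted=not, #1 electric pump degraded=not → no input occurs → does not occur.
System B inoperative [AND]: Accumulator faulted=occurs, Shutoff valve is inoperative=occurs, PTU path lost=not → not all inputs occur → does not occur.
System A inoperative [OR]: Forward case drain malfunctions=occurs, Emergency PTU fails=not → at least one input occurs → occurs.
Standby system down [OR]: Secondary engine-driven pump is down=occurs, Selector valve degraded=not, Outboard pressure line fails=occurs, Reservoir stuck=not → at least one input occurs → occurs.
Right circuit unavailable [OR]: Standby system down=occurs, Accumulator 2 is down=occurs, Outboard shutoff valve 2 is out=not → at least one input occurs → occurs.
Left circuit down [AND]: Right circuit unavailable=occurs, Return filter 2 failed=occurs → all inputs occur → occurs.
Aircraft hydraulic pressure lost [AND]: System B inoperative=not, System A inoperative=occurs, Left circuit down=occurs → not all inputs occur → does not occur.

No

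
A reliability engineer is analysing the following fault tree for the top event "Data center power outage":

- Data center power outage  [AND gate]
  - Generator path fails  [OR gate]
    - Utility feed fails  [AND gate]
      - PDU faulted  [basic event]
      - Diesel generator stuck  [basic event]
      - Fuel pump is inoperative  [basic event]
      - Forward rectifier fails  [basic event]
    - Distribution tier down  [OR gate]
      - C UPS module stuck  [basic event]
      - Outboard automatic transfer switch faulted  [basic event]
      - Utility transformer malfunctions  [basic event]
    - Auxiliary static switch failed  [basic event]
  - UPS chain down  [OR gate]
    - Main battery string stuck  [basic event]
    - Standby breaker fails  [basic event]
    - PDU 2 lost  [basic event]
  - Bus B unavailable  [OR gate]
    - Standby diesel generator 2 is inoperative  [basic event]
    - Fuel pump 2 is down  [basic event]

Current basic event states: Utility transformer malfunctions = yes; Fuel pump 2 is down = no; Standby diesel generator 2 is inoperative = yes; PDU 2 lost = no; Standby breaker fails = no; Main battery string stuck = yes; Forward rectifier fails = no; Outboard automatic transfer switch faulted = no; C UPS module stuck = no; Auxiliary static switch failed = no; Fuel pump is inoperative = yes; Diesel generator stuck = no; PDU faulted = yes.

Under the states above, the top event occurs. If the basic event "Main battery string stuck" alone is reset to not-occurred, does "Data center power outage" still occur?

Counterfactual: set "Main battery string stuck" to not occurred.
Utility feed fails [AND]: PDU faulted=occurs, Diesel generator stuck=not, Fuel pump is inoperative=occurs, Forward rectifier fails=not → not all inputs occur → does not occur.
Distribution tier down [OR]: C UPS module stuck=not, Outboard automatic transfer switch faulted=not, Utility transformer malfunctions=occurs → at least one input occurs → occurs.
Generator path fails [OR]: Utility feed fails=not, Distribution tier down=occurs, Auxiliary static switch failed=not → at least one input occurs → occurs.
UPS chain down [OR]: Main battery string stuck=not, Standby breaker fails=not, PDU 2 lost=not → no input occurs → does not occur.
Bus B unavailable [OR]: Standby diesel generator 2 is inoperative=occurs, Fuel pump 2 is down=not → at least one input occurs → occurs.
Data center power outage [AND]: Generator path fails=occurs, UPS chain down=not, Bus B unavailable=occurs → not all inputs occur → does not occur.

No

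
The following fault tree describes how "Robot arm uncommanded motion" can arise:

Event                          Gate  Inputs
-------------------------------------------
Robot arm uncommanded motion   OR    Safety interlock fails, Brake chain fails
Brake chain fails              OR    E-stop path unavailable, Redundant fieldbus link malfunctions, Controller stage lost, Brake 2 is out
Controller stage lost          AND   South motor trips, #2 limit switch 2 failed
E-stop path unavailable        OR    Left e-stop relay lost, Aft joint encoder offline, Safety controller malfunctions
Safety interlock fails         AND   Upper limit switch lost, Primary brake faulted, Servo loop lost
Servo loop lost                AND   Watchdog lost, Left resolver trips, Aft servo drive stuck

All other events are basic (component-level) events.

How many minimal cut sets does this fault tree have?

Servo loop lost [AND]: one cut set from each child combined → 1 × 1 × 1 = 1 cut set(s).
Safety interlock fails [AND]: one cut set from each child combined → 1 × 1 × 1 = 1 cut set(s).
E-stop path unavailable [OR]: union of children's cut sets → 3 cut set(s).
Controller stage lost [AND]: one cut set from each child combined → 1 × 1 = 1 cut set(s).
Brake chain fails [OR]: union of children's cut sets → 6 cut set(s).
Robot arm uncommanded motion [OR]: union of children's cut sets → 7 cut set(s).
Minimal cut sets: {Aft servo drive stuck, Left resolver trips, Primary brake faulted, Upper limit switch lost, Watchdog lost}; {Left e-stop relay lost}; {Aft joint encoder offline}; {Safety controller malfunctions}; {Redundant fieldbus link malfunctions}; {#2 limit switch 2 failed, South motor trips}; {Brake 2 is out}.

7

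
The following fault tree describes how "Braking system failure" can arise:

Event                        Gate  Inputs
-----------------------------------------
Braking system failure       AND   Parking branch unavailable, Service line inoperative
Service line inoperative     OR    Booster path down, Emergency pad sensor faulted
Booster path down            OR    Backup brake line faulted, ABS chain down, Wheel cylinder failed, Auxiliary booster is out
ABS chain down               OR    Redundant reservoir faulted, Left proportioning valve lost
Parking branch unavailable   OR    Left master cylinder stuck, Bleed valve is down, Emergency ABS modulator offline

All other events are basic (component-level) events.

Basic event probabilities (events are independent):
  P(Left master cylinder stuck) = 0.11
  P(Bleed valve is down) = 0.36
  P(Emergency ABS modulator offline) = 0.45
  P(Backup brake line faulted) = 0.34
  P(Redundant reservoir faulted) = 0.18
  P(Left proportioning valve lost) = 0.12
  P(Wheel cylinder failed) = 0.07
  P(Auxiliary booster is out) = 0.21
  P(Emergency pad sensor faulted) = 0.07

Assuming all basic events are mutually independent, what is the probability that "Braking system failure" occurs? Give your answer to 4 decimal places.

0.4633

P(Parking branch unavailable) [OR] = 1 − (1−0.11) × (1−0.36) × (1−0.45) = 0.686720
P(ABS chain down) [OR] = 1 − (1−0.18) × (1−0.12) = 0.278400
P(Booster path down) [OR] = 1 − (1−0.34) × (1−0.278400) × (1−0.07) × (1−0.21) = 0.650095
P(Service line inoperative) [OR] = 1 − (1−0.650095) × (1−0.07) = 0.674588
P(Braking system failure) [AND] = 0.686720 × 0.674588 = 0.463253
Rounded to 4 decimal places: P(Braking system failure) ≈ 0.4633.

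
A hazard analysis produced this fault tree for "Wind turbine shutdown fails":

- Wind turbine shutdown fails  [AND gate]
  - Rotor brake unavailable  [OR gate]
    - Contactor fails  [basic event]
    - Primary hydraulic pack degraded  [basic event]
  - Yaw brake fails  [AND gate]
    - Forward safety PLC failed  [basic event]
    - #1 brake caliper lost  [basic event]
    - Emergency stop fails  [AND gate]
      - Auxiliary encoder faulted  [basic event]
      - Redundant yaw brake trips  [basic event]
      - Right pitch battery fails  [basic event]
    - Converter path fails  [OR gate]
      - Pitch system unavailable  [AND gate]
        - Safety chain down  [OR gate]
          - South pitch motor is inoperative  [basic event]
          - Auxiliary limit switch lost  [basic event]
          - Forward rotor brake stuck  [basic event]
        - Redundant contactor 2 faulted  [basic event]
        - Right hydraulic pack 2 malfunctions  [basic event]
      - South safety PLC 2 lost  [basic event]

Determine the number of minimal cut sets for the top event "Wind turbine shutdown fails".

8

Rotor brake unavailable [OR]: union of children's cut sets → 2 cut set(s).
Emergency stop fails [AND]: one cut set from each child combined → 1 × 1 × 1 = 1 cut set(s).
Safety chain down [OR]: union of children's cut sets → 3 cut set(s).
Pitch system unavailable [AND]: one cut set from each child combined → 3 × 1 × 1 = 3 cut set(s).
Converter path fails [OR]: union of children's cut sets → 4 cut set(s).
Yaw brake fails [AND]: one cut set from each child combined → 1 × 1 × 1 × 4 = 4 cut set(s).
Wind turbine shutdown fails [AND]: one cut set from each child combined → 2 × 4 = 8 cut set(s).
Minimal cut sets: {#1 brake caliper lost, Auxiliary encoder faulted, Contactor fails, Forward safety PLC failed, Redundant contactor 2 faulted, Redundant yaw brake trips, Right hydraulic pack 2 malfunctions, Right pitch battery fails, South pitch motor is inoperative}; {#1 brake caliper lost, Auxiliary encoder faulted, Auxiliary limit switch lost, Contactor fails, Forward safety PLC failed, Redundant contactor 2 faulted, Redundant yaw brake trips, Right hydraulic pack 2 malfunctions, Right pitch battery fails}; {#1 brake caliper lost, Auxiliary encoder faulted, Contactor fails, Forward rotor brake stuck, Forward safety PLC failed, Redundant contactor 2 faulted, Redundant yaw brake trips, Right hydraulic pack 2 malfunctions, Right pitch battery fails}; {#1 brake caliper lost, Auxiliary encoder faulted, Contactor fails, Forward safety PLC failed, Redundant yaw brake trips, Right pitch battery fails, South safety PLC 2 lost}; {#1 brake caliper lost, Auxiliary encoder faulted, Forward safety PLC failed, Primary hydraulic pack degraded, Redundant contactor 2 faulted, Redundant yaw brake trips, Right hydraulic pack 2 malfunctions, Right pitch battery fails, South pitch motor is inoperative}; {#1 brake caliper lost, Auxiliary encoder faulted, Auxiliary limit switch lost, Forward safety PLC failed, Primary hydraulic pack degraded, Redundant contactor 2 faulted, Redundant yaw brake trips, Right hydraulic pack 2 malfunctions, Right pitch battery fails}; {#1 brake caliper lost, Auxiliary encoder faulted, Forward rotor brake stuck, Forward safety PLC failed, Primary hydraulic pack degraded, Redundant contactor 2 faulted, Redundant yaw brake trips, Right hydraulic pack 2 malfunctions, Right pitch battery fails}; {#1 brake caliper lost, Auxiliary encoder faulted, Forward safety PLC failed, Primary hydraulic pack degraded, Redundant yaw brake trips, Right pitch battery fails, South safety PLC 2 lost}.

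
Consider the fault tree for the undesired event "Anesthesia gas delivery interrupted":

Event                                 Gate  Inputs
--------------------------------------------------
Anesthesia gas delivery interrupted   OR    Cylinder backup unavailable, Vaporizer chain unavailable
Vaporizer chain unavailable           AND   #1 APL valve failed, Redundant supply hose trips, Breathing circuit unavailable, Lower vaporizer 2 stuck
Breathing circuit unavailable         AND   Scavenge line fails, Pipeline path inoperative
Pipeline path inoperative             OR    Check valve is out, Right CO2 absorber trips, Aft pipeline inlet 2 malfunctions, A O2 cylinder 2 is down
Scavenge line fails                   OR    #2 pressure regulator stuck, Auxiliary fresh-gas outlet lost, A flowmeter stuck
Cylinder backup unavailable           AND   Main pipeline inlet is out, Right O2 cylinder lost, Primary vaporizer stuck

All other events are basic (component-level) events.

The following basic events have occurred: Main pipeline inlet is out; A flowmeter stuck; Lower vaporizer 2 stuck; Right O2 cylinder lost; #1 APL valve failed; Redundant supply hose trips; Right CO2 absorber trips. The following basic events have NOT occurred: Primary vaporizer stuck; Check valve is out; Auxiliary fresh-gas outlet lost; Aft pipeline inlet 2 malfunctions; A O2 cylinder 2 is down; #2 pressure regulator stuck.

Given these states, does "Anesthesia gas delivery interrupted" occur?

Cylinder backup unavailable [AND]: Main pipeline inlet is out=occurs, Right O2 cylinder lost=occurs, Primary vaporizer stuck=not → not all inputs occur → does not occur.
Scavenge line fails [OR]: #2 pressure regulator stuck=not, Auxiliary fresh-gas outlet lost=not, A flowmeter stuck=occurs → at least one input occurs → occurs.
Pipeline path inoperative [OR]: Check valve is out=not, Right CO2 absorber trips=occurs, Aft pipeline inlet 2 malfunctions=not, A O2 cylinder 2 is down=not → at least one input occurs → occurs.
Breathing circuit unavailable [AND]: Scavenge line fails=occurs, Pipeline path inoperative=occurs → all inputs occur → occurs.
Vaporizer chain unavailable [AND]: #1 APL valve failed=occurs, Redundant supply hose trips=occurs, Breathing circuit unavailable=occurs, Lower vaporizer 2 stuck=occurs → all inputs occur → occurs.
Anesthesia gas delivery interrupted [OR]: Cylinder backup unavailable=not, Vaporizer chain unavailable=occurs → at least one input occurs → occurs.

Yes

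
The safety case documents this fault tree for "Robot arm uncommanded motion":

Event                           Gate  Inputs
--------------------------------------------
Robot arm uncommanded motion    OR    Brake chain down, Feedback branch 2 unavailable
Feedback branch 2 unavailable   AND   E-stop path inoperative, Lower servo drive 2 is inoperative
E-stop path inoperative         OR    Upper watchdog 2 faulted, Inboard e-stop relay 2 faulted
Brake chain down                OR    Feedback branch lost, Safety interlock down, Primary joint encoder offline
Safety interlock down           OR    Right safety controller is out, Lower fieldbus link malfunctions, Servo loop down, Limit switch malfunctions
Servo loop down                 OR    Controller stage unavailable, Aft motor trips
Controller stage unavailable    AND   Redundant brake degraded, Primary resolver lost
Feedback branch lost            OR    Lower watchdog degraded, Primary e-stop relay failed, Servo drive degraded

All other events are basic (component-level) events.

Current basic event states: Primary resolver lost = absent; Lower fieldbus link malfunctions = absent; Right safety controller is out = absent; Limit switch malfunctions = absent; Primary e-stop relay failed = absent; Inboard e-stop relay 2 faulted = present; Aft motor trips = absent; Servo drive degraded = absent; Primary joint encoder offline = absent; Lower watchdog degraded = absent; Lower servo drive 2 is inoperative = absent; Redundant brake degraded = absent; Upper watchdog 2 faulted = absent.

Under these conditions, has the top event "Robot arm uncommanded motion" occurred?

Feedback branch lost [OR]: Lower watchdog degraded=not, Primary e-stop relay failed=not, Servo drive degraded=not → no input occurs → does not occur.
Controller stage unavailable [AND]: Redundant brake degraded=not, Primary resolver lost=not → not all inputs occur → does not occur.
Servo loop down [OR]: Controller stage unavailable=not, Aft motor trips=not → no input occurs → does not occur.
Safety interlock down [OR]: Right safety controller is out=not, Lower fieldbus link malfunctions=not, Servo loop down=not, Limit switch malfunctions=not → no input occurs → does not occur.
Brake chain down [OR]: Feedback branch lost=not, Safety interlock down=not, Primary joint encoder offline=not → no input occurs → does not occur.
E-stop path inoperative [OR]: Upper watchdog 2 faulted=not, Inboard e-stop relay 2 faulted=occurs → at least one input occurs → occurs.
Feedback branch 2 unavailable [AND]: E-stop path inoperative=occurs, Lower servo drive 2 is inoperative=not → not all inputs occur → does not occur.
Robot arm uncommanded motion [OR]: Brake chain down=not, Feedback branch 2 unavailable=not → no input occurs → does not occur.

No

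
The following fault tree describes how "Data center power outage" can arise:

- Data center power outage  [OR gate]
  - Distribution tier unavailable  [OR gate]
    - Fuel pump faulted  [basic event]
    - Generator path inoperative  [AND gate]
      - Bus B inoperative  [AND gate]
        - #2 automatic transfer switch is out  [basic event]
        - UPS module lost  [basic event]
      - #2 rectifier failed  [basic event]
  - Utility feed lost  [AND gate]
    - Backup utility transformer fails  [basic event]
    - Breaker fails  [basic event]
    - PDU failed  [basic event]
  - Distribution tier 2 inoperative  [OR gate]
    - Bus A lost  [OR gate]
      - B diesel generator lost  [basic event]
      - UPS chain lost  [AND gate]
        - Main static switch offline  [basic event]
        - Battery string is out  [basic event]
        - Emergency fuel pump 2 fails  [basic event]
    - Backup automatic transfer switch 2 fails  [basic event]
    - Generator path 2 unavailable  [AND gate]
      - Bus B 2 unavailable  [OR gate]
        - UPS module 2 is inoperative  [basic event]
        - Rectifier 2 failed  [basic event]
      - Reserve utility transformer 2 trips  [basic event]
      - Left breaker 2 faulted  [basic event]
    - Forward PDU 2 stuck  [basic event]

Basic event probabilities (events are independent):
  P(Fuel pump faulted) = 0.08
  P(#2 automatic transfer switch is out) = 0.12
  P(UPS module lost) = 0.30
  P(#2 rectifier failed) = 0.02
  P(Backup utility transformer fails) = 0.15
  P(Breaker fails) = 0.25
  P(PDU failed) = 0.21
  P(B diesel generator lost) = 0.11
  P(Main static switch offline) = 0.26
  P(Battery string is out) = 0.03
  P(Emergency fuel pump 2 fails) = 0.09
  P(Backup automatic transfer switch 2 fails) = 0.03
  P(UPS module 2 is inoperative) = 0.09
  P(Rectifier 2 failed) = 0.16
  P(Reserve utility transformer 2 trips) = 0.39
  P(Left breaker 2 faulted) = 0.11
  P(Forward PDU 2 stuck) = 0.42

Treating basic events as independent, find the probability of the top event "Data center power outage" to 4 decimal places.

P(Bus B inoperative) [AND] = 0.12 × 0.30 = 0.036000
P(Generator path inoperative) [AND] = 0.036000 × 0.02 = 0.000720
P(Distribution tier unavailable) [OR] = 1 − (1−0.08) × (1−0.000720) = 0.080662
P(Utility feed lost) [AND] = 0.15 × 0.25 × 0.21 = 0.007875
P(UPS chain lost) [AND] = 0.26 × 0.03 × 0.09 = 0.000702
P(Bus A lost) [OR] = 1 − (1−0.11) × (1−0.000702) = 0.110625
P(Bus B 2 unavailable) [OR] = 1 − (1−0.09) × (1−0.16) = 0.235600
P(Generator path 2 unavailable) [AND] = 0.235600 × 0.39 × 0.11 = 0.010107
P(Distribution tier 2 inoperative) [OR] = 1 − (1−0.110625) × (1−0.03) × (1−0.010107) × (1−0.42) = 0.504695
P(Data center power outage) [OR] = 1 − (1−0.080662) × (1−0.007875) × (1−0.504695) = 0.548233
Rounded to 4 decimal places: P(Data center power outage) ≈ 0.5482.

0.5482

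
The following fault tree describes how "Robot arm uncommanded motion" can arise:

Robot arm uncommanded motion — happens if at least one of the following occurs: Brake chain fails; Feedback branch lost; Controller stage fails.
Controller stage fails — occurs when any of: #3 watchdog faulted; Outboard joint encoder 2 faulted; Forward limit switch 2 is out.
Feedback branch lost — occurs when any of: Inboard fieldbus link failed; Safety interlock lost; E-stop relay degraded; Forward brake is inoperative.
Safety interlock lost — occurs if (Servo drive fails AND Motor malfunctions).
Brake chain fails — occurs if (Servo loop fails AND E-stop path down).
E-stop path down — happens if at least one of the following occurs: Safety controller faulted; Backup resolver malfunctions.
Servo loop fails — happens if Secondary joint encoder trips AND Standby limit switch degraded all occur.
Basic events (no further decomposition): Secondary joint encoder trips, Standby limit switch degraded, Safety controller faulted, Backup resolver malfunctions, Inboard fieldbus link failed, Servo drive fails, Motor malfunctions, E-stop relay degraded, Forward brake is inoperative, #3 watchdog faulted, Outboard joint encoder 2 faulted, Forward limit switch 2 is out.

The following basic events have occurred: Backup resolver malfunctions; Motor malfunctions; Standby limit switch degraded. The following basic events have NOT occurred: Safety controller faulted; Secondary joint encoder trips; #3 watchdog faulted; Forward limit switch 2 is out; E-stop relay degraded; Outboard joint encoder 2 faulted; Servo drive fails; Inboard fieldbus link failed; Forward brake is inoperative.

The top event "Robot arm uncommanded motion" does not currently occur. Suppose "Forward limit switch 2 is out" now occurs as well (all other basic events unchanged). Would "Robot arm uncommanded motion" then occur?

Yes

Counterfactual: set "Forward limit switch 2 is out" to occurred.
Servo loop fails [AND]: Secondary joint encoder trips=not, Standby limit switch degraded=occurs → not all inputs occur → does not occur.
E-stop path down [OR]: Safety controller faulted=not, Backup resolver malfunctions=occurs → at least one input occurs → occurs.
Brake chain fails [AND]: Servo loop fails=not, E-stop path down=occurs → not all inputs occur → does not occur.
Safety interlock lost [AND]: Servo drive fails=not, Motor malfunctions=occurs → not all inputs occur → does not occur.
Feedback branch lost [OR]: Inboard fieldbus link failed=not, Safety interlock lost=not, E-stop relay degraded=not, Forward brake is inoperative=not → no input occurs → does not occur.
Controller stage fails [OR]: #3 watchdog faulted=not, Outboard joint encoder 2 faulted=not, Forward limit switch 2 is out=occurs → at least one input occurs → occurs.
Robot arm uncommanded motion [OR]: Brake chain fails=not, Feedback branch lost=not, Controller stage fails=occurs → at least one input occurs → occurs.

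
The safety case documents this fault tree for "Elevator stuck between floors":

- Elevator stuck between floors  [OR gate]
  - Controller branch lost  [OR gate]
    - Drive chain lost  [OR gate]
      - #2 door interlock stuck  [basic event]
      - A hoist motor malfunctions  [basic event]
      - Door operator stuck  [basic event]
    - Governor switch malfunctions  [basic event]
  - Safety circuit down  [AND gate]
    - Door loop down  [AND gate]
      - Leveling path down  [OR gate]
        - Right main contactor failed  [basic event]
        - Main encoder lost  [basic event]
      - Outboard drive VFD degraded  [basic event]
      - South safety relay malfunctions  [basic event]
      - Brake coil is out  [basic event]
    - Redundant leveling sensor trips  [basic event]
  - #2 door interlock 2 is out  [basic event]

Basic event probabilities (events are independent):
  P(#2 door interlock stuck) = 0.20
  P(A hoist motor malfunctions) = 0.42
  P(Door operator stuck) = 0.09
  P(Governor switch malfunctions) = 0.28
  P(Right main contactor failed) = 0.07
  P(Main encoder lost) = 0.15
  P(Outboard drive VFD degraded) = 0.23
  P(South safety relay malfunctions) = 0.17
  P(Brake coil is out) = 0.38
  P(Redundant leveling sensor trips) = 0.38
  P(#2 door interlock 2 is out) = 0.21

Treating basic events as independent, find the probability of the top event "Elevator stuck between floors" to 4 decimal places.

0.7601

P(Drive chain lost) [OR] = 1 − (1−0.20) × (1−0.42) × (1−0.09) = 0.577760
P(Controller branch lost) [OR] = 1 − (1−0.577760) × (1−0.28) = 0.695987
P(Leveling path down) [OR] = 1 − (1−0.07) × (1−0.15) = 0.209500
P(Door loop down) [AND] = 0.209500 × 0.23 × 0.17 × 0.38 = 0.003113
P(Safety circuit down) [AND] = 0.003113 × 0.38 = 0.001183
P(Elevator stuck between floors) [OR] = 1 − (1−0.695987) × (1−0.001183) × (1−0.21) = 0.760114
Rounded to 4 decimal places: P(Elevator stuck between floors) ≈ 0.7601.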